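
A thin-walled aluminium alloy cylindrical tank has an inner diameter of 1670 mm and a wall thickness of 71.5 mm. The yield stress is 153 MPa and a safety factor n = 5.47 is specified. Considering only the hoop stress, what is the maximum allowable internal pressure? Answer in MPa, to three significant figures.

σ_allow = 153/5.47 = 27.97 MPa.
σ_h = pD/(2t) → p_allow = 2σ_allow t/D = 2×27.97×71.5/1670 = 2.395 MPa.

p_allow = 2.40 MPa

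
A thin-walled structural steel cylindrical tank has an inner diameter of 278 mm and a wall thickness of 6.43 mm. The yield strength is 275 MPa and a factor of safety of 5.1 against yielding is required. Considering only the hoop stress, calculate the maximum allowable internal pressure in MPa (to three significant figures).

p_allow = 2.49 MPa

σ_allow = 275/5.1 = 53.92 MPa.
σ_h = pD/(2t) → p_allow = 2σ_allow t/D = 2×53.92×6.43/278 = 2.494 MPa.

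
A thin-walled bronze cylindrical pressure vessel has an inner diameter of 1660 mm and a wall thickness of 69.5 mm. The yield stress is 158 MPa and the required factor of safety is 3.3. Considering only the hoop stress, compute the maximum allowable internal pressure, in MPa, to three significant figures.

p_allow = 4.01 MPa

σ_allow = 158/3.3 = 47.88 MPa.
σ_h = pD/(2t) → p_allow = 2σ_allow t/D = 2×47.88×69.5/1660 = 4.009 MPa.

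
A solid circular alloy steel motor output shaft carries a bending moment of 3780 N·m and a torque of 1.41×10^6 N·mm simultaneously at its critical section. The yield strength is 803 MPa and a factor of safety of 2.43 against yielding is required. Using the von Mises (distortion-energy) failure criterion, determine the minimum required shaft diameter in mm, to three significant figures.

σ_allow = σ_y/n = 803/2.43 = 330.5 MPa.
For a solid shaft σ_b = 32M/(πd³) and τ = 16T/(πd³), so the von Mises stress is σ' = (16/πd³)·√(4M²+3T²).
√(4M²+3T²) = √(4×(3.780×10^6)² + 3×(1.410×10^6)²) = 7.945×10^6 N·mm.
d³ = 16×7.945×10^6/(π×330.5) = 122400 mm³.
d = 49.66 mm.

d = 49.7 mm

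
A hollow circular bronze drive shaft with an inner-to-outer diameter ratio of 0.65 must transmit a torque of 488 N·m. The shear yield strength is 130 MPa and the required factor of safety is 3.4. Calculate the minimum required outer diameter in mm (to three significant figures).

d_o = 42.9 mm

τ_allow = 130/3.4 = 38.24 MPa.
For a hollow shaft τ = 16T/[πd_o³(1−k⁴)] with k = 0.65, so 1−k⁴ = 0.8215.
d_o³ = 16T/[π τ_allow (1−k⁴)] = 16×488000/(π×38.24×0.8215) = 79130 mm³.
d_o = 42.93 mm.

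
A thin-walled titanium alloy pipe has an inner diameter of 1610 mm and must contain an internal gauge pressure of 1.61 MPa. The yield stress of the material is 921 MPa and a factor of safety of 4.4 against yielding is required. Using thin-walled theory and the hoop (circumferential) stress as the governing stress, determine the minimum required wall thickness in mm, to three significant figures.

t = 6.19 mm

σ_allow = 921/4.4 = 209.3 MPa.
Hoop stress σ_h = pD/(2t), so t = pD/(2σ_allow) = 1.61×1610/(2×209.3) = 6.192 mm.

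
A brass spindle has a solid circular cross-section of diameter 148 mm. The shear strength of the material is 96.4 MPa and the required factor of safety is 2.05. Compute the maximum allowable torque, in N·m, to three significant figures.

τ_allow = 96.4/2.05 = 47.02 MPa.
For a solid shaft T_allow = τ_allow·πd³/16; πd³/16 = π×148³/16 = 636500 mm³.
T_allow = 47.02×636500 = 2.993×10^7 N·mm = 29930 N·m.

T_allow = 29900 N·m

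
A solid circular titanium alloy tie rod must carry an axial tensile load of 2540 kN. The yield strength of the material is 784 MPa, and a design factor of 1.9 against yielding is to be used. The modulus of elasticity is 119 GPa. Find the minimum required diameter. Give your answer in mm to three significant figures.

d = 88.5 mm

Allowable stress σ_allow = 784/1.9 = 412.6 MPa.
Required area A = F/σ_allow = 2540000/412.6 = 6156 mm².
A = πd²/4 → d = √(4A/π) = 88.53 mm.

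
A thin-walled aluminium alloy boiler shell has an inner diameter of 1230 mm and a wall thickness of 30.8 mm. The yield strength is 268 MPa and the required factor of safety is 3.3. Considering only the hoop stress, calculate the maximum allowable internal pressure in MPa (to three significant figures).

σ_allow = 268/3.3 = 81.21 MPa.
σ_h = pD/(2t) → p_allow = 2σ_allow t/D = 2×81.21×30.8/1230 = 4.067 MPa.

p_allow = 4.07 MPa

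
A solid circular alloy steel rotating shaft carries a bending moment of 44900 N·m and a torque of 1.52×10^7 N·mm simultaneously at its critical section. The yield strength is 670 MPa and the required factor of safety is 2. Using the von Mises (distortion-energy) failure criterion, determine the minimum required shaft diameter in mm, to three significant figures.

σ_allow = σ_y/n = 670/2 = 335.0 MPa.
For a solid shaft σ_b = 32M/(πd³) and τ = 16T/(πd³), so the von Mises stress is σ' = (16/πd³)·√(4M²+3T²).
√(4M²+3T²) = √(4×(4.490×10^7)² + 3×(1.520×10^7)²) = 9.358×10^7 N·mm.
d³ = 16×9.358×10^7/(π×335.0) = 1.423×10^6 mm³.
d = 112.5 mm.

d = 112 mm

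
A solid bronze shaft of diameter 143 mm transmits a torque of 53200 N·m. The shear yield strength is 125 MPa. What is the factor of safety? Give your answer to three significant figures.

n = 1.35

τ = 16T/(πd³) = 16×5.3200×10^7/(π×143³) = 92.66 MPa.
n = τ_limit/τ = 125/92.66 = 1.349.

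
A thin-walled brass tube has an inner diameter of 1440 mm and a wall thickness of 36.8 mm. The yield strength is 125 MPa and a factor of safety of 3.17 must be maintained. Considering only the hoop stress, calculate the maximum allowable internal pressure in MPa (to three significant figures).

p_allow = 2.02 MPa

σ_allow = 125/3.17 = 39.43 MPa.
σ_h = pD/(2t) → p_allow = 2σ_allow t/D = 2×39.43×36.8/1440 = 2.015 MPa.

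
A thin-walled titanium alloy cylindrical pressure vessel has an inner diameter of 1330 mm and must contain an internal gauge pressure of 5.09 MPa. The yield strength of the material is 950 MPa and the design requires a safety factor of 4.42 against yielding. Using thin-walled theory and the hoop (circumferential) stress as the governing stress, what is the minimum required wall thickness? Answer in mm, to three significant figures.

σ_allow = 950/4.42 = 214.9 MPa.
Hoop stress σ_h = pD/(2t), so t = pD/(2σ_allow) = 5.09×1330/(2×214.9) = 15.75 mm.

t = 15.7 mm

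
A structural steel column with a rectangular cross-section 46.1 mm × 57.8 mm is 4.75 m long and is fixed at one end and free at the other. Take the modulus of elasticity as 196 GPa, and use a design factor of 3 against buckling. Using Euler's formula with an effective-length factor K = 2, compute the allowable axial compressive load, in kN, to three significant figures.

Buckling occurs about the weak axis: I_min = h·b³/12 = 57.8×46.1³/12 = 471900 mm⁴ (b = 46.1 mm is the smaller dimension).
Effective length L_e = KL = 2×4.75 m = 9500 mm.
Euler critical load P_cr = π²EI/L_e² = π²×196000×471900/9500² = 10110 N.
P_allow = P_cr/n = 10110/3 = 3372 N.

P_allow = 3.37 kN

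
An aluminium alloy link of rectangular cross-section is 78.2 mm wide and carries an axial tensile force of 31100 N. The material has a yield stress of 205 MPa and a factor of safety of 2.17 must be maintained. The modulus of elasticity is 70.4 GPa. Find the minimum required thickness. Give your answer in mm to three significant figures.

t = 4.21 mm

σ_allow = 205/2.17 = 94.47 MPa.
Required area A = F/σ_allow = 31100/94.47 = 329.2 mm².
t = A/w = 329.2/78.2 = 4.210 mm.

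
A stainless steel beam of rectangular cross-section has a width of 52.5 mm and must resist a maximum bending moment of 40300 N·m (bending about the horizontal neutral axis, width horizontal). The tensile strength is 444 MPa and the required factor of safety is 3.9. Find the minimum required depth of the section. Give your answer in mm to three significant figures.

σ_allow = 444/3.9 = 113.8 MPa.
For a rectangular section σ = 6M/(bh²), so h² = 6M/(b σ_allow) = 6×4.0300×10^7/(52.5×113.8) = 40460 mm².
h = 201.1 mm.

h = 201 mm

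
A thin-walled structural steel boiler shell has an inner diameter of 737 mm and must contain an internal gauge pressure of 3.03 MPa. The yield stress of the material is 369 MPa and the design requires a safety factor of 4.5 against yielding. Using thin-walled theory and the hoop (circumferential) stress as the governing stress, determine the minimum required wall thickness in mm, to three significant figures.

σ_allow = 369/4.5 = 82.00 MPa.
Hoop stress σ_h = pD/(2t), so t = pD/(2σ_allow) = 3.03×737/(2×82.00) = 13.62 mm.

t = 13.6 mm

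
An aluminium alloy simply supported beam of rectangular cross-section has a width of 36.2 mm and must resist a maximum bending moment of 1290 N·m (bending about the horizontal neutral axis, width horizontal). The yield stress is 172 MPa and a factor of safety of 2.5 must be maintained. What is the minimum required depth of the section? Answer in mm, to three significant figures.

h = 55.7 mm

σ_allow = 172/2.5 = 68.80 MPa.
For a rectangular section σ = 6M/(bh²), so h² = 6M/(b σ_allow) = 6×1290000/(36.2×68.80) = 3108 mm².
h = 55.75 mm.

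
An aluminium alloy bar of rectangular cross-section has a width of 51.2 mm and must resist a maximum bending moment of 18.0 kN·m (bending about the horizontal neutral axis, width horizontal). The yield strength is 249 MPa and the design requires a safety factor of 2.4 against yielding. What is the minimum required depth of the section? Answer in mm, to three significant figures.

σ_allow = 249/2.4 = 103.8 MPa.
For a rectangular section σ = 6M/(bh²), so h² = 6M/(b σ_allow) = 6×1.8000×10^7/(51.2×103.8) = 20330 mm².
h = 142.6 mm.

h = 143 mm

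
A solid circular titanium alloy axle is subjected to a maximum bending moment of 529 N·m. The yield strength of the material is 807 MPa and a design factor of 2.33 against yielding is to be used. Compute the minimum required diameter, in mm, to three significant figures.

σ_allow = 807/2.33 = 346.4 MPa.
For a solid circular section σ = 32M/(πd³), so d³ = 32M/(π σ_allow) = 32×529000/(π×346.4) = 15560 mm³.
d = 24.96 mm.

d = 25.0 mm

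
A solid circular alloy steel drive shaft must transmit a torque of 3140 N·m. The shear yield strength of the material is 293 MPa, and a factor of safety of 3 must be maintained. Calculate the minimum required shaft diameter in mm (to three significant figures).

Allowable shear stress τ_allow = 293/3 = 97.67 MPa.
For a solid shaft τ = 16T/(πd³), so d³ = 16T/(π τ_allow) = 16×3140000/(π×97.67) = 163700 mm³.
d = (163700)^(1/3) = 54.71 mm.

d = 54.7 mm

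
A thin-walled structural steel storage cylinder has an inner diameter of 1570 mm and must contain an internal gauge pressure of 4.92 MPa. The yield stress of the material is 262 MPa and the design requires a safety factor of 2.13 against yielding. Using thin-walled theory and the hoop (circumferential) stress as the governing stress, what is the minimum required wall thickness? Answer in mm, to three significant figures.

t = 31.4 mm

σ_allow = 262/2.13 = 123.0 MPa.
Hoop stress σ_h = pD/(2t), so t = pD/(2σ_allow) = 4.92×1570/(2×123.0) = 31.40 mm.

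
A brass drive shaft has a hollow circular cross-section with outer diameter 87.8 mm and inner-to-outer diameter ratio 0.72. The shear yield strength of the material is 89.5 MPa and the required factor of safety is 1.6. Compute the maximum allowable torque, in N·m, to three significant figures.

τ_allow = 89.5/1.6 = 55.94 MPa.
For a hollow shaft T_allow = τ_allow·πd_o³(1−k⁴)/16 with 1−k⁴ = 0.7313, so πd_o³(1−k⁴)/16 = 97180 mm³.
T_allow = 55.94×97180 = 5.436×10^6 N·mm = 5436 N·m.

T_allow = 5440 N·m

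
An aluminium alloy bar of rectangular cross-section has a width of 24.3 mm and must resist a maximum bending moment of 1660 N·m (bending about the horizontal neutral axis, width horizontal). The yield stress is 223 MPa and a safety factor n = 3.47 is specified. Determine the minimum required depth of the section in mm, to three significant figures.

σ_allow = 223/3.47 = 64.27 MPa.
For a rectangular section σ = 6M/(bh²), so h² = 6M/(b σ_allow) = 6×1660000/(24.3×64.27) = 6378 mm².
h = 79.86 mm.

h = 79.9 mm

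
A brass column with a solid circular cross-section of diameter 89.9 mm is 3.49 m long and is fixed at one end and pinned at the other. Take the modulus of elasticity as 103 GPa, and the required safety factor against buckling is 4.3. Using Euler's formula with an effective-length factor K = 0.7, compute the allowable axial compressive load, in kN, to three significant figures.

I = πd⁴/64 = π×89.9⁴/64 = 3.206×10^6 mm⁴.
Effective length L_e = KL = 0.7×3.49 m = 2443 mm.
Euler critical load P_cr = π²EI/L_e² = π²×103000×3.206×10^6/2443² = 546100 N.
P_allow = P_cr/n = 546100/4.3 = 127000 N.

P_allow = 127 kN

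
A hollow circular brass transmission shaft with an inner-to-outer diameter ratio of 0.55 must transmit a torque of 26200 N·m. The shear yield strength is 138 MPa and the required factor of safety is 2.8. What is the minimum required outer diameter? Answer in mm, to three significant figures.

τ_allow = 138/2.8 = 49.29 MPa.
For a hollow shaft τ = 16T/[πd_o³(1−k⁴)] with k = 0.55, so 1−k⁴ = 0.9085.
d_o³ = 16T/[π τ_allow (1−k⁴)] = 16×2.6200×10^7/(π×49.29×0.9085) = 2.980×10^6 mm³.
d_o = 143.9 mm.

d_o = 144 mm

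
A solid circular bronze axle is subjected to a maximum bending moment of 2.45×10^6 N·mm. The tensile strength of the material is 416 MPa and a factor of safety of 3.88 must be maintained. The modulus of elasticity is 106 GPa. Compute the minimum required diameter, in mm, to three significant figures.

d = 61.5 mm

σ_allow = 416/3.88 = 107.2 MPa.
For a solid circular section σ = 32M/(πd³), so d³ = 32M/(π σ_allow) = 32×2450000/(π×107.2) = 232800 mm³.
d = 61.51 mm.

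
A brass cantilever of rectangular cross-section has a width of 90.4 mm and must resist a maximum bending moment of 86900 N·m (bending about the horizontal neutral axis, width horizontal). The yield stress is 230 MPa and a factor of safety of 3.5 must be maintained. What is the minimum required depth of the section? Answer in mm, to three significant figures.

h = 296 mm

σ_allow = 230/3.5 = 65.71 MPa.
For a rectangular section σ = 6M/(bh²), so h² = 6M/(b σ_allow) = 6×8.6900×10^7/(90.4×65.71) = 87770 mm².
h = 296.3 mm.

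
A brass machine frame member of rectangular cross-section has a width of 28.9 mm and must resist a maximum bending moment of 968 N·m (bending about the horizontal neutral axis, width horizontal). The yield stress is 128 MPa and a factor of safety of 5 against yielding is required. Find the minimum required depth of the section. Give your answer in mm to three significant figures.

σ_allow = 128/5 = 25.60 MPa.
For a rectangular section σ = 6M/(bh²), so h² = 6M/(b σ_allow) = 6×968000/(28.9×25.60) = 7850 mm².
h = 88.60 mm.

h = 88.6 mm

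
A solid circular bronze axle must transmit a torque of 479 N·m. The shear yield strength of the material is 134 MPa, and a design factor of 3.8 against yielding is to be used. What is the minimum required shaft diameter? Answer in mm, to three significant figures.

Allowable shear stress τ_allow = 134/3.8 = 35.26 MPa.
For a solid shaft τ = 16T/(πd³), so d³ = 16T/(π τ_allow) = 16×479000/(π×35.26) = 69180 mm³.
d = (69180)^(1/3) = 41.05 mm.

d = 41.1 mm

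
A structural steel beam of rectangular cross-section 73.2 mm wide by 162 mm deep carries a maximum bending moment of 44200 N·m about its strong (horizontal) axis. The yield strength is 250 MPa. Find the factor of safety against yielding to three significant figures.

Section modulus S = bh²/6 = 73.2×162²/6 = 320200 mm³.
σ = M/S = 4.4200×10^7/320200 = 138.0 MPa.
n = 250/138.0 = 1.811.

n = 1.81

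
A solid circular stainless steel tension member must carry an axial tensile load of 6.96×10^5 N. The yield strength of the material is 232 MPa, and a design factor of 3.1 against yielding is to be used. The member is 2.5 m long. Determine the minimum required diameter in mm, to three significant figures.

Allowable stress σ_allow = 232/3.1 = 74.84 MPa.
Required area A = F/σ_allow = 696000/74.84 = 9300 mm².
A = πd²/4 → d = √(4A/π) = 108.8 mm.

d = 109 mm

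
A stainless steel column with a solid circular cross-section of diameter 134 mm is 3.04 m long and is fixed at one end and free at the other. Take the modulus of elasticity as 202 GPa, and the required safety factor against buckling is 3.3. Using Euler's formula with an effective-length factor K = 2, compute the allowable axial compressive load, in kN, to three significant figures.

I = πd⁴/64 = π×134⁴/64 = 1.583×10^7 mm⁴.
Effective length L_e = KL = 2×3.04 m = 6080 mm.
Euler critical load P_cr = π²EI/L_e² = π²×202000×1.583×10^7/6080² = 853600 N.
P_allow = P_cr/n = 853600/3.3 = 258700 N.

P_allow = 259 kN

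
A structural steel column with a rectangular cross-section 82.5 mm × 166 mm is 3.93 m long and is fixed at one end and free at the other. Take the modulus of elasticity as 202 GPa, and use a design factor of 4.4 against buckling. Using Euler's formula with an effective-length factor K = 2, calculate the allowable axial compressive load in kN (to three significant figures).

P_allow = 57.0 kN

Buckling occurs about the weak axis: I_min = h·b³/12 = 166×82.5³/12 = 7.768×10^6 mm⁴ (b = 82.5 mm is the smaller dimension).
Effective length L_e = KL = 2×3.93 m = 7860 mm.
Euler critical load P_cr = π²EI/L_e² = π²×202000×7.768×10^6/7860² = 250700 N.
P_allow = P_cr/n = 250700/4.4 = 56970 N.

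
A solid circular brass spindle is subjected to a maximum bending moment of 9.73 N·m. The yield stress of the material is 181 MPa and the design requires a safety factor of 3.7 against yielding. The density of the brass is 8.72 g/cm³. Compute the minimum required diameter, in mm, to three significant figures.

σ_allow = 181/3.7 = 48.92 MPa.
For a solid circular section σ = 32M/(πd³), so d³ = 32M/(π σ_allow) = 32×9730.0/(π×48.92) = 2026 mm³.
d = 12.65 mm.

d = 12.7 mm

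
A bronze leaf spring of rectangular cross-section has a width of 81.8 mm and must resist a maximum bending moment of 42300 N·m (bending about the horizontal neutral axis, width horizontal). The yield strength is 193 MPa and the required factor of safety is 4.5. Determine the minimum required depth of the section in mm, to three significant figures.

σ_allow = 193/4.5 = 42.89 MPa.
For a rectangular section σ = 6M/(bh²), so h² = 6M/(b σ_allow) = 6×4.2300×10^7/(81.8×42.89) = 72340 mm².
h = 269.0 mm.

h = 269 mm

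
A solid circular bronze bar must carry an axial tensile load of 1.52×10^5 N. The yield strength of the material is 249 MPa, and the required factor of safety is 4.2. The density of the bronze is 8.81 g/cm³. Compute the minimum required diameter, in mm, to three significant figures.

Allowable stress σ_allow = 249/4.2 = 59.29 MPa.
Required area A = F/σ_allow = 152000/59.29 = 2564 mm².
A = πd²/4 → d = √(4A/π) = 57.13 mm.

d = 57.1 mm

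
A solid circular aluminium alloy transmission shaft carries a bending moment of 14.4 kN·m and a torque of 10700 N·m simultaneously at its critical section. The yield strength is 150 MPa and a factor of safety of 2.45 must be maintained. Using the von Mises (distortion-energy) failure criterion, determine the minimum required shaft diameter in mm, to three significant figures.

σ_allow = σ_y/n = 150/2.45 = 61.22 MPa.
For a solid shaft σ_b = 32M/(πd³) and τ = 16T/(πd³), so the von Mises stress is σ' = (16/πd³)·√(4M²+3T²).
√(4M²+3T²) = √(4×(1.440×10^7)² + 3×(1.070×10^7)²) = 3.425×10^7 N·mm.
d³ = 16×3.425×10^7/(π×61.22) = 2.849×10^6 mm³.
d = 141.8 mm.

d = 142 mm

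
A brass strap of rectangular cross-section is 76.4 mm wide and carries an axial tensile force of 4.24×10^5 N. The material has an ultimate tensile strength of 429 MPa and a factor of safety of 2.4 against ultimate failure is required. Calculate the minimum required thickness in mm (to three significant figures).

σ_allow = 429/2.4 = 178.8 MPa.
Required area A = F/σ_allow = 424000/178.8 = 2372 mm².
t = A/w = 2372/76.4 = 31.05 mm.

t = 31.0 mm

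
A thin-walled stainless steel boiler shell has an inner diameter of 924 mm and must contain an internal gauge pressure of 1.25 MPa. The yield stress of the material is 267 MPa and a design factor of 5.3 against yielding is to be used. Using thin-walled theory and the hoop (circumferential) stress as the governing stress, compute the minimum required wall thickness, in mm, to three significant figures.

σ_allow = 267/5.3 = 50.38 MPa.
Hoop stress σ_h = pD/(2t), so t = pD/(2σ_allow) = 1.25×924/(2×50.38) = 11.46 mm.

t = 11.5 mm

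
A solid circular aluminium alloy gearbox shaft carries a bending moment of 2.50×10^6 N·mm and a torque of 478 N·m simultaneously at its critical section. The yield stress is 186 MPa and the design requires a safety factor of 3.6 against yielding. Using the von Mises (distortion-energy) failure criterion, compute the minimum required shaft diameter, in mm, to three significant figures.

σ_allow = σ_y/n = 186/3.6 = 51.67 MPa.
For a solid shaft σ_b = 32M/(πd³) and τ = 16T/(πd³), so the von Mises stress is σ' = (16/πd³)·√(4M²+3T²).
√(4M²+3T²) = √(4×(2.500×10^6)² + 3×(478000)²) = 5.068×10^6 N·mm.
d³ = 16×5.068×10^6/(π×51.67) = 499600 mm³.
d = 79.35 mm.

d = 79.3 mm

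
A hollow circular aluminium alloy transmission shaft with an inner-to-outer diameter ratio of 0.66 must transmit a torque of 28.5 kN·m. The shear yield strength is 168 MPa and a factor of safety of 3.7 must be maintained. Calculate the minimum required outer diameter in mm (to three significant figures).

d_o = 158 mm

τ_allow = 168/3.7 = 45.41 MPa.
For a hollow shaft τ = 16T/[πd_o³(1−k⁴)] with k = 0.66, so 1−k⁴ = 0.8103.
d_o³ = 16T/[π τ_allow (1−k⁴)] = 16×2.8500×10^7/(π×45.41×0.8103) = 3.945×10^6 mm³.
d_o = 158.0 mm.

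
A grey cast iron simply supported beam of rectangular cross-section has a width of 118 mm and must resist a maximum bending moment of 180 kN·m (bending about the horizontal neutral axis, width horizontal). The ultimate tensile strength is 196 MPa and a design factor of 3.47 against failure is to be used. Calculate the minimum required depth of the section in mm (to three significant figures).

h = 403 mm

σ_allow = 196/3.47 = 56.48 MPa.
For a rectangular section σ = 6M/(bh²), so h² = 6M/(b σ_allow) = 6×1.8000×10^8/(118×56.48) = 162000 mm².
h = 402.5 mm.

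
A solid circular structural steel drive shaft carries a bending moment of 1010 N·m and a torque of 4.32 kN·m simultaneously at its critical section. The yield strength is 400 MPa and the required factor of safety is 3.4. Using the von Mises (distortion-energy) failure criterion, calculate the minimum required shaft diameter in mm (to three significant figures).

σ_allow = σ_y/n = 400/3.4 = 117.6 MPa.
For a solid shaft σ_b = 32M/(πd³) and τ = 16T/(πd³), so the von Mises stress is σ' = (16/πd³)·√(4M²+3T²).
√(4M²+3T²) = √(4×(1.010×10^6)² + 3×(4.320×10^6)²) = 7.750×10^6 N·mm.
d³ = 16×7.750×10^6/(π×117.6) = 335500 mm³.
d = 69.49 mm.

d = 69.5 mm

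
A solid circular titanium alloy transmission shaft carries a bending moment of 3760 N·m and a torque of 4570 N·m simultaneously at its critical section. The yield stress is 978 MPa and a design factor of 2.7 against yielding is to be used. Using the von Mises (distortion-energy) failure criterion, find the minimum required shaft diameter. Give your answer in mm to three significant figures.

d = 53.5 mm

σ_allow = σ_y/n = 978/2.7 = 362.2 MPa.
For a solid shaft σ_b = 32M/(πd³) and τ = 16T/(πd³), so the von Mises stress is σ' = (16/πd³)·√(4M²+3T²).
√(4M²+3T²) = √(4×(3.760×10^6)² + 3×(4.570×10^6)²) = 1.092×10^7 N·mm.
d³ = 16×1.092×10^7/(π×362.2) = 153500 mm³.
d = 53.54 mm.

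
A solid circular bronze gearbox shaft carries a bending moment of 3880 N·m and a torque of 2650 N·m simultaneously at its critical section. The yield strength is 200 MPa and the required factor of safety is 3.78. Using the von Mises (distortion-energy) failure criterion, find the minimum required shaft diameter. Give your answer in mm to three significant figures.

σ_allow = σ_y/n = 200/3.78 = 52.91 MPa.
For a solid shaft σ_b = 32M/(πd³) and τ = 16T/(πd³), so the von Mises stress is σ' = (16/πd³)·√(4M²+3T²).
√(4M²+3T²) = √(4×(3.880×10^6)² + 3×(2.650×10^6)²) = 9.016×10^6 N·mm.
d³ = 16×9.016×10^6/(π×52.91) = 867800 mm³.
d = 95.38 mm.

d = 95.4 mm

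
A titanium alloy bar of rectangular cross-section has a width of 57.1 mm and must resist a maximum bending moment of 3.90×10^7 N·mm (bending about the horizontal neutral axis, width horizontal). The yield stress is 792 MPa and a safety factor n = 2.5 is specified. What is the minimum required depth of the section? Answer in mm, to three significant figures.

σ_allow = 792/2.5 = 316.8 MPa.
For a rectangular section σ = 6M/(bh²), so h² = 6M/(b σ_allow) = 6×3.9000×10^7/(57.1×316.8) = 12940 mm².
h = 113.7 mm.

h = 114 mm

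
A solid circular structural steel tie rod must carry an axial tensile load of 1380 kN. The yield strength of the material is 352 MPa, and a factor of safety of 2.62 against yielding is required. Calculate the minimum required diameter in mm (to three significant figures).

d = 114 mm

Allowable stress σ_allow = 352/2.62 = 134.4 MPa.
Required area A = F/σ_allow = 1380000/134.4 = 10270 mm².
A = πd²/4 → d = √(4A/π) = 114.4 mm.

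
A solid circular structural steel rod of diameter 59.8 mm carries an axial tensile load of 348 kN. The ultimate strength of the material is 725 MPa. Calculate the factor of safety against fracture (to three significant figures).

n = 5.85

A = πd²/4 = 2809 mm².
σ = F/A = 348000/2809 = 123.9 MPa.
n = 725/123.9 = 5.851.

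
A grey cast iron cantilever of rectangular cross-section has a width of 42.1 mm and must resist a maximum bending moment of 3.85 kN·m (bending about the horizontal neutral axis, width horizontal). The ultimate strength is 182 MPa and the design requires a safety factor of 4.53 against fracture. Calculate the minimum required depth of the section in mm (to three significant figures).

h = 117 mm

σ_allow = 182/4.53 = 40.18 MPa.
For a rectangular section σ = 6M/(bh²), so h² = 6M/(b σ_allow) = 6×3850000/(42.1×40.18) = 13660 mm².
h = 116.9 mm.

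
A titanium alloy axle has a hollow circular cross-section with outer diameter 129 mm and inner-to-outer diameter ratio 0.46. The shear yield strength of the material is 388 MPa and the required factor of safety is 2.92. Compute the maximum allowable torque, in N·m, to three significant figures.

τ_allow = 388/2.92 = 132.9 MPa.
For a hollow shaft T_allow = τ_allow·πd_o³(1−k⁴)/16 with 1−k⁴ = 0.9552, so πd_o³(1−k⁴)/16 = 402600 mm³.
T_allow = 132.9×402600 = 5.350×10^7 N·mm = 53500 N·m.

T_allow = 53500 N·m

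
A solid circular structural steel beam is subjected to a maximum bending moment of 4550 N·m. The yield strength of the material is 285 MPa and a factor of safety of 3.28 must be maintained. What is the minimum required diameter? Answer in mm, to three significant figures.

σ_allow = 285/3.28 = 86.89 MPa.
For a solid circular section σ = 32M/(πd³), so d³ = 32M/(π σ_allow) = 32×4550000/(π×86.89) = 533400 mm³.
d = 81.10 mm.

d = 81.1 mm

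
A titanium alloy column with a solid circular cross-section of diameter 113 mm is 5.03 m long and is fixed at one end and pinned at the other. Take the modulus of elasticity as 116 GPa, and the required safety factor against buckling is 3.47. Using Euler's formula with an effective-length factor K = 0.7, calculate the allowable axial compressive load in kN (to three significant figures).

I = πd⁴/64 = π×113⁴/64 = 8.004×10^6 mm⁴.
Effective length L_e = KL = 0.7×5.03 m = 3521 mm.
Euler critical load P_cr = π²EI/L_e² = π²×116000×8.004×10^6/3521² = 739100 N.
P_allow = P_cr/n = 739100/3.47 = 213000 N.

P_allow = 213 kN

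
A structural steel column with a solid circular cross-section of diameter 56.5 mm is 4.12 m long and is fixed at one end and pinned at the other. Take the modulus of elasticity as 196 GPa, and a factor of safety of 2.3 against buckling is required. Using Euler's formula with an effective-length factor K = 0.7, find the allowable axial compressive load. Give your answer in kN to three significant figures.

P_allow = 50.6 kN

I = πd⁴/64 = π×56.5⁴/64 = 500200 mm⁴.
Effective length L_e = KL = 0.7×4.12 m = 2884 mm.
Euler critical load P_cr = π²EI/L_e² = π²×196000×500200/2884² = 116300 N.
P_allow = P_cr/n = 116300/2.3 = 50580 N.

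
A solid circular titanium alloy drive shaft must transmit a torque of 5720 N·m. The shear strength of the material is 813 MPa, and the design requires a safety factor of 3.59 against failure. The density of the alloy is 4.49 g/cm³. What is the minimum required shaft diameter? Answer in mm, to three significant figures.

d = 50.5 mm

Allowable shear stress τ_allow = 813/3.59 = 226.5 MPa.
For a solid shaft τ = 16T/(πd³), so d³ = 16T/(π τ_allow) = 16×5720000/(π×226.5) = 128600 mm³.
d = (128600)^(1/3) = 50.48 mm.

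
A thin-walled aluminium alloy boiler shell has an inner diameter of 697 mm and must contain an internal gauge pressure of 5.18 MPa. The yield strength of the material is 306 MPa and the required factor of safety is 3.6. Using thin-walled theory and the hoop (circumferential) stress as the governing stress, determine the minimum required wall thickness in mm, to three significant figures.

σ_allow = 306/3.6 = 85.00 MPa.
Hoop stress σ_h = pD/(2t), so t = pD/(2σ_allow) = 5.18×697/(2×85.00) = 21.24 mm.

t = 21.2 mm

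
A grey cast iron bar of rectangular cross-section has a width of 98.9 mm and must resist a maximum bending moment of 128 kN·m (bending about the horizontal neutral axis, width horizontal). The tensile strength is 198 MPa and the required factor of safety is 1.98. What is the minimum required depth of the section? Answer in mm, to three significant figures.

σ_allow = 198/1.98 = 100.0 MPa.
For a rectangular section σ = 6M/(bh²), so h² = 6M/(b σ_allow) = 6×1.2800×10^8/(98.9×100.0) = 77650 mm².
h = 278.7 mm.

h = 279 mm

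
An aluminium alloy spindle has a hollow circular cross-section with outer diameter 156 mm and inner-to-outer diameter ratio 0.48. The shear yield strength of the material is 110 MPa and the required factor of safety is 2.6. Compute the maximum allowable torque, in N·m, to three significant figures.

T_allow = 29900 N·m

τ_allow = 110/2.6 = 42.31 MPa.
For a hollow shaft T_allow = τ_allow·πd_o³(1−k⁴)/16 with 1−k⁴ = 0.9469, so πd_o³(1−k⁴)/16 = 705900 mm³.
T_allow = 42.31×705900 = 2.986×10^7 N·mm = 29860 N·m.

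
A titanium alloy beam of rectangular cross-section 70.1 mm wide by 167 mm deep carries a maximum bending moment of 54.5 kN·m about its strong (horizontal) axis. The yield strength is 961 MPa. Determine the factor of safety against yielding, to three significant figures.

Section modulus S = bh²/6 = 70.1×167²/6 = 325800 mm³.
σ = M/S = 5.4500×10^7/325800 = 167.3 MPa.
n = 961/167.3 = 5.745.

n = 5.75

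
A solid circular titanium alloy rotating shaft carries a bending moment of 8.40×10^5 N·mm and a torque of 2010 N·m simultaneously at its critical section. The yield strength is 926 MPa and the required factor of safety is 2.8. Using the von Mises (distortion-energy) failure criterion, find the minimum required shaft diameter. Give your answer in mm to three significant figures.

σ_allow = σ_y/n = 926/2.8 = 330.7 MPa.
For a solid shaft σ_b = 32M/(πd³) and τ = 16T/(πd³), so the von Mises stress is σ' = (16/πd³)·√(4M²+3T²).
√(4M²+3T²) = √(4×(840000)² + 3×(2.010×10^6)²) = 3.866×10^6 N·mm.
d³ = 16×3.866×10^6/(π×330.7) = 59530 mm³.
d = 39.05 mm.

d = 39.0 mm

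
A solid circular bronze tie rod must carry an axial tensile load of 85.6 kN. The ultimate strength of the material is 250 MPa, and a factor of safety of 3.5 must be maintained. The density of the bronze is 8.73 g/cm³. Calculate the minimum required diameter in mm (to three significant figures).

d = 39.1 mm

Allowable stress σ_allow = 250/3.5 = 71.43 MPa.
Required area A = F/σ_allow = 85600/71.43 = 1198 mm².
A = πd²/4 → d = √(4A/π) = 39.06 mm.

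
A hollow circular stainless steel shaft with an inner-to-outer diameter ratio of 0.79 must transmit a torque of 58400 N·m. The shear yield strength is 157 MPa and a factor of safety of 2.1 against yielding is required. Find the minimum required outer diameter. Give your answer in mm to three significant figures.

τ_allow = 157/2.1 = 74.76 MPa.
For a hollow shaft τ = 16T/[πd_o³(1−k⁴)] with k = 0.79, so 1−k⁴ = 0.6105.
d_o³ = 16T/[π τ_allow (1−k⁴)] = 16×5.8400×10^7/(π×74.76×0.6105) = 6.517×10^6 mm³.
d_o = 186.8 mm.

d_o = 187 mm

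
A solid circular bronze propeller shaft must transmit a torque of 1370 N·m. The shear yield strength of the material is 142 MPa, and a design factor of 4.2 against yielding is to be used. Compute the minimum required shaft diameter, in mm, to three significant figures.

d = 59.1 mm

Allowable shear stress τ_allow = 142/4.2 = 33.81 MPa.
For a solid shaft τ = 16T/(πd³), so d³ = 16T/(π τ_allow) = 16×1370000/(π×33.81) = 206400 mm³.
d = (206400)^(1/3) = 59.09 mm.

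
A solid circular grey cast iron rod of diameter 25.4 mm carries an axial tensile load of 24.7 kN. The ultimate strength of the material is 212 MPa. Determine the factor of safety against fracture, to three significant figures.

n = 4.35

A = πd²/4 = 506.7 mm².
σ = F/A = 24700/506.7 = 48.75 MPa.
n = 212/48.75 = 4.349.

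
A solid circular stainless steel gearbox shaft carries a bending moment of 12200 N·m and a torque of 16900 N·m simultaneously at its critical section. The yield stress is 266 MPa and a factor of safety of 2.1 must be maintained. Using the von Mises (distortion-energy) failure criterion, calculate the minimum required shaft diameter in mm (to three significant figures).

d = 115 mm

σ_allow = σ_y/n = 266/2.1 = 126.7 MPa.
For a solid shaft σ_b = 32M/(πd³) and τ = 16T/(πd³), so the von Mises stress is σ' = (16/πd³)·√(4M²+3T²).
√(4M²+3T²) = √(4×(1.220×10^7)² + 3×(1.690×10^7)²) = 3.811×10^7 N·mm.
d³ = 16×3.811×10^7/(π×126.7) = 1.532×10^6 mm³.
d = 115.3 mm.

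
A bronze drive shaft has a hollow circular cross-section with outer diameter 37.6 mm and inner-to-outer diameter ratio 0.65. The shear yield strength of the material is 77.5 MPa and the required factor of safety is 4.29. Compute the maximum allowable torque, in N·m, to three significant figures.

T_allow = 155 N·m

τ_allow = 77.5/4.29 = 18.07 MPa.
For a hollow shaft T_allow = τ_allow·πd_o³(1−k⁴)/16 with 1−k⁴ = 0.8215, so πd_o³(1−k⁴)/16 = 8574 mm³.
T_allow = 18.07×8574 = 154900 N·mm = 154.9 N·m.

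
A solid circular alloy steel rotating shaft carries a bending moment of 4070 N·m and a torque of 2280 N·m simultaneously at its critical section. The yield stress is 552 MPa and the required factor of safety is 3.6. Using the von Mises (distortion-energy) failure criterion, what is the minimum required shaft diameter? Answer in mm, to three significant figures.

σ_allow = σ_y/n = 552/3.6 = 153.3 MPa.
For a solid shaft σ_b = 32M/(πd³) and τ = 16T/(πd³), so the von Mises stress is σ' = (16/πd³)·√(4M²+3T²).
√(4M²+3T²) = √(4×(4.070×10^6)² + 3×(2.280×10^6)²) = 9.047×10^6 N·mm.
d³ = 16×9.047×10^6/(π×153.3) = 300500 mm³.
d = 66.98 mm.

d = 67.0 mm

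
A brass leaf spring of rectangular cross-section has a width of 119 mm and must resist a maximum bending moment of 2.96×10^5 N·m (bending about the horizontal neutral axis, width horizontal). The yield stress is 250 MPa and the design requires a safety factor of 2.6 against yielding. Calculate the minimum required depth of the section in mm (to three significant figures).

σ_allow = 250/2.6 = 96.15 MPa.
For a rectangular section σ = 6M/(bh²), so h² = 6M/(b σ_allow) = 6×2.9600×10^8/(119×96.15) = 155200 mm².
h = 394.0 mm.

h = 394 mm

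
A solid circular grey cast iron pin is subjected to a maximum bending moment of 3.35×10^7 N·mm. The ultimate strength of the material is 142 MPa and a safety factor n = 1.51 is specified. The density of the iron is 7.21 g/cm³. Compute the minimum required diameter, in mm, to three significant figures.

σ_allow = 142/1.51 = 94.04 MPa.
For a solid circular section σ = 32M/(πd³), so d³ = 32M/(π σ_allow) = 32×3.3500×10^7/(π×94.04) = 3.629×10^6 mm³.
d = 153.7 mm.

d = 154 mm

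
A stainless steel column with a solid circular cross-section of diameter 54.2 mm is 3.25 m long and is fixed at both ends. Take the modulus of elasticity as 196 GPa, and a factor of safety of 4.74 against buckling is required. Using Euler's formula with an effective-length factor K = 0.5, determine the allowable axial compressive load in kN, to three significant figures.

P_allow = 65.5 kN

I = πd⁴/64 = π×54.2⁴/64 = 423600 mm⁴.
Effective length L_e = KL = 0.5×3.25 m = 1625 mm.
Euler critical load P_cr = π²EI/L_e² = π²×196000×423600/1625² = 310300 N.
P_allow = P_cr/n = 310300/4.74 = 65470 N.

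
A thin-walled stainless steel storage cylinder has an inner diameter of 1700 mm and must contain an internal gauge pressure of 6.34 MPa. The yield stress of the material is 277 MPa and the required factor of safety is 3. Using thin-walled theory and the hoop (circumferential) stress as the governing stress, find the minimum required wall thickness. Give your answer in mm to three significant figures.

t = 58.4 mm

σ_allow = 277/3 = 92.33 MPa.
Hoop stress σ_h = pD/(2t), so t = pD/(2σ_allow) = 6.34×1700/(2×92.33) = 58.36 mm.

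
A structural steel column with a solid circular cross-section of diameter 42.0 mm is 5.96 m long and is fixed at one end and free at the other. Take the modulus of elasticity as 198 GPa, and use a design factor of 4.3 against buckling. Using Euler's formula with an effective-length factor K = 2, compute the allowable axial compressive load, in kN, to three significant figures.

I = πd⁴/64 = π×42.0⁴/64 = 152700 mm⁴.
Effective length L_e = KL = 2×5.96 m = 11920 mm.
Euler critical load P_cr = π²EI/L_e² = π²×198000×152700/11920² = 2101 N.
P_allow = P_cr/n = 2101/4.3 = 488.6 N.

P_allow = 0.489 kN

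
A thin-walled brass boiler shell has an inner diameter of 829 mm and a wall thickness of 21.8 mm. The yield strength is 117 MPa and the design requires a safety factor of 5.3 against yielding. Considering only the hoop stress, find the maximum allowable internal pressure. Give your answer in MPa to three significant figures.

p_allow = 1.16 MPa

σ_allow = 117/5.3 = 22.08 MPa.
σ_h = pD/(2t) → p_allow = 2σ_allow t/D = 2×22.08×21.8/829 = 1.161 MPa.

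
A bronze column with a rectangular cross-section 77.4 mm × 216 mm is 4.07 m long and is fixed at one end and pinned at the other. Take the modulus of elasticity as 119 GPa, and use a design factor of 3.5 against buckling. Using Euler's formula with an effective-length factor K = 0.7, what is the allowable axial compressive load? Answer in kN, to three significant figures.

Buckling occurs about the weak axis: I_min = h·b³/12 = 216×77.4³/12 = 8.346×10^6 mm⁴ (b = 77.4 mm is the smaller dimension).
Effective length L_e = KL = 0.7×4.07 m = 2849 mm.
Euler critical load P_cr = π²EI/L_e² = π²×119000×8.346×10^6/2849² = 1.208×10^6 N.
P_allow = P_cr/n = 1.208×10^6/3.5 = 345100 N.

P_allow = 345 kN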